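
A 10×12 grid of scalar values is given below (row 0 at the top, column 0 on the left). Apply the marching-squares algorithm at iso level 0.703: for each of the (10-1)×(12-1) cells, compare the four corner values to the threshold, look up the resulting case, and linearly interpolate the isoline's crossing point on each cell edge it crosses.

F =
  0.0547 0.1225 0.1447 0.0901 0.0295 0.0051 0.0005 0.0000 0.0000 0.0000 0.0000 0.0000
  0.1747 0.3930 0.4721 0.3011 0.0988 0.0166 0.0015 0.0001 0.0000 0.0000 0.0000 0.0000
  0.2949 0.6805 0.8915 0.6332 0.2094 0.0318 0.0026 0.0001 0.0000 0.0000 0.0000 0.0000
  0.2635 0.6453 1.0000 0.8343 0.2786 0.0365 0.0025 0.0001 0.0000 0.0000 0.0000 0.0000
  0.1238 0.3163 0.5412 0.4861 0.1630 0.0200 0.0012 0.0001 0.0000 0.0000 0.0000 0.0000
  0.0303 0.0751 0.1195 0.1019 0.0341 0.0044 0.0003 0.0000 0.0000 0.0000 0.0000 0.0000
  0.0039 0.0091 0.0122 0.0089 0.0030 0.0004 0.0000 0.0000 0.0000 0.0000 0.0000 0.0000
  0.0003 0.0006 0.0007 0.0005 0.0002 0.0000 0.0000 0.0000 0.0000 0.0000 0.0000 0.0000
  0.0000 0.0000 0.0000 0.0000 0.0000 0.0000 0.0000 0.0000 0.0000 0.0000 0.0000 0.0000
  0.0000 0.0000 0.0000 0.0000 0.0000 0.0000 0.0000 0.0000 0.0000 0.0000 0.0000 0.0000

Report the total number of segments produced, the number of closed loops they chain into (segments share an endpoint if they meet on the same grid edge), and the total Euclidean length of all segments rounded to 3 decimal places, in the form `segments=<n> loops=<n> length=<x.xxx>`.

cell (1,1): code 0100 → (1.551,2.000)–(2.000,1.107)
cell (1,2): code 1000 → (2.000,2.730)–(1.551,2.000)
cell (2,1): code 0110 → (2.000,1.107)–(3.000,1.163)
cell (2,2): code 1101 → (2.347,3.000)–(2.000,2.730)
cell (2,3): code 1000 → (3.000,3.236)–(2.347,3.000)
cell (3,1): code 0010 → (3.000,1.163)–(3.647,2.000)
cell (3,2): code 0011 → (3.647,2.000)–(3.377,3.000)
cell (3,3): code 0001 → (3.377,3.000)–(3.000,3.236)
total: 8 segments, chained into 1 closed loop(s), length Σ = 6.532172

segments=8 loops=1 length=6.532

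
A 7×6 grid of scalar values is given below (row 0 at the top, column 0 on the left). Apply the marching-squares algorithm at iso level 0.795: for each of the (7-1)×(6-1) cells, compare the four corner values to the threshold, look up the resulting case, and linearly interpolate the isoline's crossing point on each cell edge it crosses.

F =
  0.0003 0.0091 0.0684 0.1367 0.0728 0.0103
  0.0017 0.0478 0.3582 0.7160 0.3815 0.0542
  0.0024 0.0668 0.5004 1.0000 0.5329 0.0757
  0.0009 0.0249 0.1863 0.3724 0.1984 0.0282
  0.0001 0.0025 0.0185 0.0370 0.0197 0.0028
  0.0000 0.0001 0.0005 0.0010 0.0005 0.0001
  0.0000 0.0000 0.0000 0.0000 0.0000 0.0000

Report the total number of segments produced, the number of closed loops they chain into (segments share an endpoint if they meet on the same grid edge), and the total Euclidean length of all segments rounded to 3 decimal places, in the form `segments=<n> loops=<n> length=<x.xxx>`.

segments=4 loops=1 length=2.747

cell (1,2): code 0100 → (1.278,3.000)–(2.000,2.590)
cell (1,3): code 1000 → (2.000,3.439)–(1.278,3.000)
cell (2,2): code 0010 → (2.000,2.590)–(2.327,3.000)
cell (2,3): code 0001 → (2.327,3.000)–(2.000,3.439)
total: 4 segments, chained into 1 closed loop(s), length Σ = 2.746643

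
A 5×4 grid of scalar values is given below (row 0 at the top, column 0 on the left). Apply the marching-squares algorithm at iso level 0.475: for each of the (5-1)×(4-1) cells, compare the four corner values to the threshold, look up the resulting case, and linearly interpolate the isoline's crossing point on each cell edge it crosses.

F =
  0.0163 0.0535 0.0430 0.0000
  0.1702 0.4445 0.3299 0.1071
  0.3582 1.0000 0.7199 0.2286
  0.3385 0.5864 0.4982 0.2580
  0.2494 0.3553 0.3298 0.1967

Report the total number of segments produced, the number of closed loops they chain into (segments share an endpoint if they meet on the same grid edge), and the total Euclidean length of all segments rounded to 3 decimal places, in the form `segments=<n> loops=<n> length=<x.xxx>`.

cell (1,0): code 0100 → (1.055,1.000)–(2.000,0.182)
cell (1,1): code 1100 → (1.372,2.000)–(1.055,1.000)
cell (1,2): code 1000 → (2.000,2.498)–(1.372,2.000)
cell (2,0): code 0110 → (2.000,0.182)–(3.000,0.551)
cell (2,2): code 1001 → (3.000,2.097)–(2.000,2.498)
cell (3,0): code 0010 → (3.000,0.551)–(3.482,1.000)
cell (3,1): code 0011 → (3.482,1.000)–(3.138,2.000)
cell (3,2): code 0001 → (3.138,2.000)–(3.000,2.097)
total: 8 segments, chained into 1 closed loop(s), length Σ = 7.129160

segments=8 loops=1 length=7.129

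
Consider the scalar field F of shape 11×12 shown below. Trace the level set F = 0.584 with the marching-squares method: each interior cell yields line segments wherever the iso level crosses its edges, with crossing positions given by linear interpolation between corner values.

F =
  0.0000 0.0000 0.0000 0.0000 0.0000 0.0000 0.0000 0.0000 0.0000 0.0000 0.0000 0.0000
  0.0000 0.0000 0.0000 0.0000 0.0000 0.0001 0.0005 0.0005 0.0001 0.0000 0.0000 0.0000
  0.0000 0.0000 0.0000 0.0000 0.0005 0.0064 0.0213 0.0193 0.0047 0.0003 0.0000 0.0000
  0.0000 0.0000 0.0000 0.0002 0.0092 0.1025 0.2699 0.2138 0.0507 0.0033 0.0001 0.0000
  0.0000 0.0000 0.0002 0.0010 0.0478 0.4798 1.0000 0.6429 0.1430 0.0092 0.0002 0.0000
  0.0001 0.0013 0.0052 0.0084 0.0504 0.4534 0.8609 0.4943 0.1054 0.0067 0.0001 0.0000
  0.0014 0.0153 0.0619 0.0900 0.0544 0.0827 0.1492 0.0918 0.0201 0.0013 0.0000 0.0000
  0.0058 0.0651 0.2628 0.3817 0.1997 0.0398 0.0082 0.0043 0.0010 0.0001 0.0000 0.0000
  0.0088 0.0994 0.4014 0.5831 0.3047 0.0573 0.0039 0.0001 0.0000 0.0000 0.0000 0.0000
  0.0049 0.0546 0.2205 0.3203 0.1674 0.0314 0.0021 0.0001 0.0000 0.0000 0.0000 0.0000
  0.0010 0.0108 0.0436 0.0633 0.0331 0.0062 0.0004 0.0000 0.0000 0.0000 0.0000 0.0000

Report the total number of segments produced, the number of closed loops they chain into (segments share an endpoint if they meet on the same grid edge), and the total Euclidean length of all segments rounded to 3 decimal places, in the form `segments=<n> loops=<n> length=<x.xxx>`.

segments=8 loops=1 length=5.957

cell (3,5): code 0100 → (3.430,6.000)–(4.000,5.200)
cell (3,6): code 1100 → (3.863,7.000)–(3.430,6.000)
cell (3,7): code 1000 → (4.000,7.118)–(3.863,7.000)
cell (4,5): code 0110 → (4.000,5.200)–(5.000,5.320)
cell (4,6): code 1011 → (5.000,6.755)–(4.396,7.000)
cell (4,7): code 0001 → (4.396,7.000)–(4.000,7.118)
cell (5,5): code 0010 → (5.000,5.320)–(5.389,6.000)
cell (5,6): code 0001 → (5.389,6.000)–(5.000,6.755)
total: 8 segments, chained into 1 closed loop(s), length Σ = 5.957035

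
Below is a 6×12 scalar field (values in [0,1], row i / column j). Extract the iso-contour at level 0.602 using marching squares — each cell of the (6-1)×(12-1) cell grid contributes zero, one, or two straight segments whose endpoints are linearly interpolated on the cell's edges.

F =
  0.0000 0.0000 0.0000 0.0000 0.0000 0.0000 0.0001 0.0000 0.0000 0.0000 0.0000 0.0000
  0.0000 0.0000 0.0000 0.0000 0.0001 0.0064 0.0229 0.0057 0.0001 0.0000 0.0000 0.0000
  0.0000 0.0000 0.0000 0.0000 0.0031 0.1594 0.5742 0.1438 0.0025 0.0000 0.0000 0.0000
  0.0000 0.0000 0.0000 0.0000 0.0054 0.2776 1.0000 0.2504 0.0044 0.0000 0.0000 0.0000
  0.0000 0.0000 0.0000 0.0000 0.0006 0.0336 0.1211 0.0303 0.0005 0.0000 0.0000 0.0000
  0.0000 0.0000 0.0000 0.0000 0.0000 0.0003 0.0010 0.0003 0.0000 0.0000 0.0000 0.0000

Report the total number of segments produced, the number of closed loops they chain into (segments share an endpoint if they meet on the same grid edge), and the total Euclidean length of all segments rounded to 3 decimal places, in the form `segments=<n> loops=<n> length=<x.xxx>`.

cell (2,5): code 0100 → (2.065,6.000)–(3.000,5.449)
cell (2,6): code 1000 → (3.000,6.531)–(2.065,6.000)
cell (3,5): code 0010 → (3.000,5.449)–(3.453,6.000)
cell (3,6): code 0001 → (3.453,6.000)–(3.000,6.531)
total: 4 segments, chained into 1 closed loop(s), length Σ = 3.570978

segments=4 loops=1 length=3.571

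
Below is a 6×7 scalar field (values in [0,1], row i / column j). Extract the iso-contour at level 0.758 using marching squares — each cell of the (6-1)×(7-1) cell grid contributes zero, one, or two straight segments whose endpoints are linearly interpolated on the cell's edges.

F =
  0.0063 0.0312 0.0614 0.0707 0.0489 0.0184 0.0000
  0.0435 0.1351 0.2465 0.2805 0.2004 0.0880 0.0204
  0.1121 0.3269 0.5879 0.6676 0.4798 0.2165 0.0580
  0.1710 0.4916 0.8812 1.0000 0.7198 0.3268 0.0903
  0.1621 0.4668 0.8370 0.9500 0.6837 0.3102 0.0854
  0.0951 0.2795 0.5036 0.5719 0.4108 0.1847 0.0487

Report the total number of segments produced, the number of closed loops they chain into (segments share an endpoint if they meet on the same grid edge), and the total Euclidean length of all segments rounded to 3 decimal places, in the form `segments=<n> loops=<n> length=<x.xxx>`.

cell (2,1): code 0100 → (2.580,2.000)–(3.000,1.684)
cell (2,2): code 1100 → (2.272,3.000)–(2.580,2.000)
cell (2,3): code 1000 → (3.000,3.864)–(2.272,3.000)
cell (3,1): code 0110 → (3.000,1.684)–(4.000,1.787)
cell (3,3): code 1001 → (4.000,3.721)–(3.000,3.864)
cell (4,1): code 0010 → (4.000,1.787)–(4.237,2.000)
cell (4,2): code 0011 → (4.237,2.000)–(4.508,3.000)
cell (4,3): code 0001 → (4.508,3.000)–(4.000,3.721)
total: 8 segments, chained into 1 closed loop(s), length Σ = 6.953892

segments=8 loops=1 length=6.954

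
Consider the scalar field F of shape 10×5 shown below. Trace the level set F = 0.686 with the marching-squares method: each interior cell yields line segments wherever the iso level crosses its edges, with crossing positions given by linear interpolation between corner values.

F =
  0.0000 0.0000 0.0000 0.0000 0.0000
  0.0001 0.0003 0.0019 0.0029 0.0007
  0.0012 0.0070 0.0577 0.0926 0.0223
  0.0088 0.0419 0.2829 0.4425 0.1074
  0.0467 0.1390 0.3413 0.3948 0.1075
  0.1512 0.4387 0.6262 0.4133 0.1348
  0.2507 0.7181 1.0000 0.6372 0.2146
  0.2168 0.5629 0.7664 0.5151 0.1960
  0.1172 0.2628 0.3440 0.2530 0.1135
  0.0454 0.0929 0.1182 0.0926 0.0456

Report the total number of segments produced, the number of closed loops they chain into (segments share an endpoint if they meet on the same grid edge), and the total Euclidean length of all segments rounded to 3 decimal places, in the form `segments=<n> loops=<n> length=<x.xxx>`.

segments=8 loops=1 length=5.741

cell (5,0): code 0100 → (5.885,1.000)–(6.000,0.931)
cell (5,1): code 1100 → (5.160,2.000)–(5.885,1.000)
cell (5,2): code 1000 → (6.000,2.865)–(5.160,2.000)
cell (6,0): code 0010 → (6.000,0.931)–(6.207,1.000)
cell (6,1): code 0111 → (6.207,1.000)–(7.000,1.605)
cell (6,2): code 1001 → (7.000,2.320)–(6.000,2.865)
cell (7,1): code 0010 → (7.000,1.605)–(7.190,2.000)
cell (7,2): code 0001 → (7.190,2.000)–(7.000,2.320)
total: 8 segments, chained into 1 closed loop(s), length Σ = 5.740612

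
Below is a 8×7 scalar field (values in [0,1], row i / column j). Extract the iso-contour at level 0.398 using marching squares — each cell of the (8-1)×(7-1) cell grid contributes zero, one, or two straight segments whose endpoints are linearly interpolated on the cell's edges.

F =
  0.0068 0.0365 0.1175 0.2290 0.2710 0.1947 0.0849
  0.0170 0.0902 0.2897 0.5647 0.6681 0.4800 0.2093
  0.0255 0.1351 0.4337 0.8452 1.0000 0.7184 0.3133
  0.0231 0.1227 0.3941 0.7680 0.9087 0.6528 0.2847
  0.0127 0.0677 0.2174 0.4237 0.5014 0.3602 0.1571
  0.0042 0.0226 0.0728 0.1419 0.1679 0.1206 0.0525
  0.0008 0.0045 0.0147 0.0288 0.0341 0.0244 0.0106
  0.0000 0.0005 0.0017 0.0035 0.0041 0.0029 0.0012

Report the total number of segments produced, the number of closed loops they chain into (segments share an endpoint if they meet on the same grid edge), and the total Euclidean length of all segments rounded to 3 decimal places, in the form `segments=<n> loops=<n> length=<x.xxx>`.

segments=16 loops=1 length=12.248

cell (0,2): code 0100 → (0.503,3.000)–(1.000,2.394)
cell (0,3): code 1100 → (0.320,4.000)–(0.503,3.000)
cell (0,4): code 1100 → (0.713,5.000)–(0.320,4.000)
cell (0,5): code 1000 → (1.000,5.303)–(0.713,5.000)
cell (1,1): code 0100 → (1.752,2.000)–(2.000,1.880)
cell (1,2): code 1110 → (1.000,2.394)–(1.752,2.000)
cell (1,5): code 1001 → (2.000,5.791)–(1.000,5.303)
cell (2,1): code 0010 → (2.000,1.880)–(2.902,2.000)
cell (2,2): code 0111 → (2.902,2.000)–(3.000,2.010)
cell (2,5): code 1001 → (3.000,5.692)–(2.000,5.791)
cell (3,2): code 0110 → (3.000,2.010)–(4.000,2.875)
cell (3,4): code 1011 → (4.000,4.732)–(3.871,5.000)
cell (3,5): code 0001 → (3.871,5.000)–(3.000,5.692)
cell (4,2): code 0010 → (4.000,2.875)–(4.091,3.000)
cell (4,3): code 0011 → (4.091,3.000)–(4.310,4.000)
cell (4,4): code 0001 → (4.310,4.000)–(4.000,4.732)
total: 16 segments, chained into 1 closed loop(s), length Σ = 12.247622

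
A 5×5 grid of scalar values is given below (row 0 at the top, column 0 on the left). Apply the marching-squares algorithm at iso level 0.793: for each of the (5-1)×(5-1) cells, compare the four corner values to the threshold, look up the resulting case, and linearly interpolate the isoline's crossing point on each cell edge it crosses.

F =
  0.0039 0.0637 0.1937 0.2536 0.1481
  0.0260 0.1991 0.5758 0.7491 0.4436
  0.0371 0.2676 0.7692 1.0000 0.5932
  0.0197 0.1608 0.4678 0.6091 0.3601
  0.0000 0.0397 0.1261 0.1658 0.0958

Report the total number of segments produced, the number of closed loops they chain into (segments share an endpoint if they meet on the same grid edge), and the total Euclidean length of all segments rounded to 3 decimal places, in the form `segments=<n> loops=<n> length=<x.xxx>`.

segments=4 loops=1 length=3.964

cell (1,2): code 0100 → (1.175,3.000)–(2.000,2.103)
cell (1,3): code 1000 → (2.000,3.509)–(1.175,3.000)
cell (2,2): code 0010 → (2.000,2.103)–(2.530,3.000)
cell (2,3): code 0001 → (2.530,3.000)–(2.000,3.509)
total: 4 segments, chained into 1 closed loop(s), length Σ = 3.963912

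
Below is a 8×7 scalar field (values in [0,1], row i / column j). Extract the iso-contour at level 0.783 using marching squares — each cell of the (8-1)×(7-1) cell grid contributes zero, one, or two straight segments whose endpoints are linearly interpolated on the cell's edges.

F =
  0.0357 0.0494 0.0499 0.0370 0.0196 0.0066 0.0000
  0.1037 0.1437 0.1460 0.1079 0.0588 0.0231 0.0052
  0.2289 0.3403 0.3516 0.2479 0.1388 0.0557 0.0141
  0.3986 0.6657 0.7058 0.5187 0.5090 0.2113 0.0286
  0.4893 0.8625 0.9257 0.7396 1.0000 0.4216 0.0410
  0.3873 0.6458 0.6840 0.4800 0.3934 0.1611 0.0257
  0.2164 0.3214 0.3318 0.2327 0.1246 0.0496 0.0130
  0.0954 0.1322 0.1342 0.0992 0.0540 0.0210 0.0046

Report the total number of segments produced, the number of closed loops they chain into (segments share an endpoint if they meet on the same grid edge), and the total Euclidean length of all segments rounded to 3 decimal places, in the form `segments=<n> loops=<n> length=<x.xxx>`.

segments=10 loops=2 length=7.856

cell (3,0): code 0100 → (3.596,1.000)–(4.000,0.787)
cell (3,1): code 1100 → (3.351,2.000)–(3.596,1.000)
cell (3,2): code 1000 → (4.000,2.767)–(3.351,2.000)
cell (3,3): code 0100 → (3.558,4.000)–(4.000,3.167)
cell (3,4): code 1000 → (4.000,4.375)–(3.558,4.000)
cell (4,0): code 0010 → (4.000,0.787)–(4.367,1.000)
cell (4,1): code 0011 → (4.367,1.000)–(4.590,2.000)
cell (4,2): code 0001 → (4.590,2.000)–(4.000,2.767)
cell (4,3): code 0010 → (4.000,3.167)–(4.358,4.000)
cell (4,4): code 0001 → (4.358,4.000)–(4.000,4.375)
total: 10 segments, chained into 2 closed loop(s), length Σ = 7.855706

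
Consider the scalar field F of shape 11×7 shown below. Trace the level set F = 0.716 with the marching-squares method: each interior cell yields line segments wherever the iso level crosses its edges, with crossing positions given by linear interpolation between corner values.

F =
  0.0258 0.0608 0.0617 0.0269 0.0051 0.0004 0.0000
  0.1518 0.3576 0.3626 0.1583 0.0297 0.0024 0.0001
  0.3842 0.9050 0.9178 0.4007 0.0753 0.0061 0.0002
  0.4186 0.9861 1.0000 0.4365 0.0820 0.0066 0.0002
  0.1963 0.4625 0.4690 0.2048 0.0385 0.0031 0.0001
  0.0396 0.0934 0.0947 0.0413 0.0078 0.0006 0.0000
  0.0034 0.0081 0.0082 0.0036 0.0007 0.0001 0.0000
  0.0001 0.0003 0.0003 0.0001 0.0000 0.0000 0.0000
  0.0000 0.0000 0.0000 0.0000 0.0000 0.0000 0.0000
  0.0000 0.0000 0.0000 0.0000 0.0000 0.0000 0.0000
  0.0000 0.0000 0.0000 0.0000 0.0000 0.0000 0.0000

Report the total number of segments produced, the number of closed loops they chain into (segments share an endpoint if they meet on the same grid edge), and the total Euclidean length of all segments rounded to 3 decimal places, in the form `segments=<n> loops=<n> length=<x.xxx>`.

cell (1,0): code 0100 → (1.655,1.000)–(2.000,0.637)
cell (1,1): code 1100 → (1.637,2.000)–(1.655,1.000)
cell (1,2): code 1000 → (2.000,2.390)–(1.637,2.000)
cell (2,0): code 0110 → (2.000,0.637)–(3.000,0.524)
cell (2,2): code 1001 → (3.000,2.504)–(2.000,2.390)
cell (3,0): code 0010 → (3.000,0.524)–(3.516,1.000)
cell (3,1): code 0011 → (3.516,1.000)–(3.535,2.000)
cell (3,2): code 0001 → (3.535,2.000)–(3.000,2.504)
total: 8 segments, chained into 1 closed loop(s), length Σ = 6.484137

segments=8 loops=1 length=6.484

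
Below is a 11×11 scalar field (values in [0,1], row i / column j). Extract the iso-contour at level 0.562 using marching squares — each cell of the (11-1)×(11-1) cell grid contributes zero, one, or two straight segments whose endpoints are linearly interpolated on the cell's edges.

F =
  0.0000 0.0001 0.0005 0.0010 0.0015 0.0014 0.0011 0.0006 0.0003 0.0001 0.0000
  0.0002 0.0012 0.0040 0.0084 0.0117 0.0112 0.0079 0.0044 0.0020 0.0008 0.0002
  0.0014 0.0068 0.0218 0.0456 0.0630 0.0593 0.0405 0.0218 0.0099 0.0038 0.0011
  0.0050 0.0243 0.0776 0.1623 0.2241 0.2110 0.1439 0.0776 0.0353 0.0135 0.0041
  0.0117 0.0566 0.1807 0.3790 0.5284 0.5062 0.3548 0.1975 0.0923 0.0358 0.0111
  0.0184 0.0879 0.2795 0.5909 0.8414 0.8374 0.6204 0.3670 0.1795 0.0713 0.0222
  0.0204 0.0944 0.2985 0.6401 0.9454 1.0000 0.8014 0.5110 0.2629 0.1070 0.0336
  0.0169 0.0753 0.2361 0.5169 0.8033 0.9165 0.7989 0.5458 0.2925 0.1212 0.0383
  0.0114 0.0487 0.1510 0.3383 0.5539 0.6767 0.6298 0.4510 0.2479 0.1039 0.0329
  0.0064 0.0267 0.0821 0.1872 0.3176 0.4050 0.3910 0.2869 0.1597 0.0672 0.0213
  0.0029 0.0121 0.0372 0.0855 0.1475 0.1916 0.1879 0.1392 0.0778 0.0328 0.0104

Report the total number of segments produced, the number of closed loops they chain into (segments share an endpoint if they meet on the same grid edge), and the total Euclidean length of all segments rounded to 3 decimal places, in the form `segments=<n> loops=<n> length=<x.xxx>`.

cell (4,2): code 0100 → (4.864,3.000)–(5.000,2.907)
cell (4,3): code 1100 → (4.107,4.000)–(4.864,3.000)
cell (4,4): code 1100 → (4.168,5.000)–(4.107,4.000)
cell (4,5): code 1100 → (4.780,6.000)–(4.168,5.000)
cell (4,6): code 1000 → (5.000,6.230)–(4.780,6.000)
cell (5,2): code 0110 → (5.000,2.907)–(6.000,2.771)
cell (5,6): code 1001 → (6.000,6.824)–(5.000,6.230)
cell (6,2): code 0010 → (6.000,2.771)–(6.634,3.000)
cell (6,3): code 0111 → (6.634,3.000)–(7.000,3.157)
cell (6,6): code 1001 → (7.000,6.936)–(6.000,6.824)
cell (7,3): code 0010 → (7.000,3.157)–(7.968,4.000)
cell (7,4): code 0111 → (7.968,4.000)–(8.000,4.066)
cell (7,6): code 1001 → (8.000,6.379)–(7.000,6.936)
cell (8,4): code 0010 → (8.000,4.066)–(8.422,5.000)
cell (8,5): code 0011 → (8.422,5.000)–(8.284,6.000)
cell (8,6): code 0001 → (8.284,6.000)–(8.000,6.379)
total: 16 segments, chained into 1 closed loop(s), length Σ = 13.171480

segments=16 loops=1 length=13.171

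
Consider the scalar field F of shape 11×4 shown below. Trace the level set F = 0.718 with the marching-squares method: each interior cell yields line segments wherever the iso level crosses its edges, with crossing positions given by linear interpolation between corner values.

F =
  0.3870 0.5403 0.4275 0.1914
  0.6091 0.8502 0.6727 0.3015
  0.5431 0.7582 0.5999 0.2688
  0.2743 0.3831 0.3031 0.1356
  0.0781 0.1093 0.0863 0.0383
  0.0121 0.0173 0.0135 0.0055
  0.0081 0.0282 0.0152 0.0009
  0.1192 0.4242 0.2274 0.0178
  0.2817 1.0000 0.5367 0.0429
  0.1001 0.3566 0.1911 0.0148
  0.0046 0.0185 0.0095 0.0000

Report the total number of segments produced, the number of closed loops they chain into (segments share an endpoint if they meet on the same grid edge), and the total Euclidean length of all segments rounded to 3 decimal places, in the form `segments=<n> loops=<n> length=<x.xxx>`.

cell (0,0): code 0100 → (0.573,1.000)–(1.000,0.452)
cell (0,1): code 1000 → (1.000,1.745)–(0.573,1.000)
cell (1,0): code 0110 → (1.000,0.452)–(2.000,0.813)
cell (1,1): code 1001 → (2.000,1.254)–(1.000,1.745)
cell (2,0): code 0010 → (2.000,0.813)–(2.107,1.000)
cell (2,1): code 0001 → (2.107,1.000)–(2.000,1.254)
cell (7,0): code 0100 → (7.510,1.000)–(8.000,0.607)
cell (7,1): code 1000 → (8.000,1.609)–(7.510,1.000)
cell (8,0): code 0010 → (8.000,0.607)–(8.438,1.000)
cell (8,1): code 0001 → (8.438,1.000)–(8.000,1.609)
total: 10 segments, chained into 2 closed loop(s), length Σ = 6.968786

segments=10 loops=2 length=6.969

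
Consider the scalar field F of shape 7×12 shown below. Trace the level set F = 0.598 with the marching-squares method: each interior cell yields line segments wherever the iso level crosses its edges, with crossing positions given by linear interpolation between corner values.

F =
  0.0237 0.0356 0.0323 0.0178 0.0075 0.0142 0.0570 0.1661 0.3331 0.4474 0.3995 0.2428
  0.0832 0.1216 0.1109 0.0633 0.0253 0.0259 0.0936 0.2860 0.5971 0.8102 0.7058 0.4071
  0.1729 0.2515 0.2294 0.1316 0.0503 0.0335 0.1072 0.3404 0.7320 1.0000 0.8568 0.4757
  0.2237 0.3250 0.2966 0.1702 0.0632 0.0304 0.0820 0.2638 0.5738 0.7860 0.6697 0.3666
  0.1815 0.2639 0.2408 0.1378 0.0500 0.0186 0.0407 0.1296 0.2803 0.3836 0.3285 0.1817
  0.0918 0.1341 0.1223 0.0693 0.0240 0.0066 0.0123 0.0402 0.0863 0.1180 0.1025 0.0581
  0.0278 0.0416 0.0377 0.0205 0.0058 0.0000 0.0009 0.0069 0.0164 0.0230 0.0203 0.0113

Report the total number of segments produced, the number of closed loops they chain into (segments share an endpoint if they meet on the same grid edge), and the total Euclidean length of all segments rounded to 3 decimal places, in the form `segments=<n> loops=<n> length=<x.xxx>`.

cell (0,8): code 0100 → (0.415,9.000)–(1.000,8.004)
cell (0,9): code 1100 → (0.648,10.000)–(0.415,9.000)
cell (0,10): code 1000 → (1.000,10.361)–(0.648,10.000)
cell (1,7): code 0100 → (1.007,8.000)–(2.000,7.658)
cell (1,8): code 1110 → (1.000,8.004)–(1.007,8.000)
cell (1,10): code 1001 → (2.000,10.679)–(1.000,10.361)
cell (2,7): code 0010 → (2.000,7.658)–(2.847,8.000)
cell (2,8): code 0111 → (2.847,8.000)–(3.000,8.114)
cell (2,10): code 1001 → (3.000,10.237)–(2.000,10.679)
cell (3,8): code 0010 → (3.000,8.114)–(3.467,9.000)
cell (3,9): code 0011 → (3.467,9.000)–(3.210,10.000)
cell (3,10): code 0001 → (3.210,10.000)–(3.000,10.237)
total: 12 segments, chained into 1 closed loop(s), length Σ = 9.342031

segments=12 loops=1 length=9.342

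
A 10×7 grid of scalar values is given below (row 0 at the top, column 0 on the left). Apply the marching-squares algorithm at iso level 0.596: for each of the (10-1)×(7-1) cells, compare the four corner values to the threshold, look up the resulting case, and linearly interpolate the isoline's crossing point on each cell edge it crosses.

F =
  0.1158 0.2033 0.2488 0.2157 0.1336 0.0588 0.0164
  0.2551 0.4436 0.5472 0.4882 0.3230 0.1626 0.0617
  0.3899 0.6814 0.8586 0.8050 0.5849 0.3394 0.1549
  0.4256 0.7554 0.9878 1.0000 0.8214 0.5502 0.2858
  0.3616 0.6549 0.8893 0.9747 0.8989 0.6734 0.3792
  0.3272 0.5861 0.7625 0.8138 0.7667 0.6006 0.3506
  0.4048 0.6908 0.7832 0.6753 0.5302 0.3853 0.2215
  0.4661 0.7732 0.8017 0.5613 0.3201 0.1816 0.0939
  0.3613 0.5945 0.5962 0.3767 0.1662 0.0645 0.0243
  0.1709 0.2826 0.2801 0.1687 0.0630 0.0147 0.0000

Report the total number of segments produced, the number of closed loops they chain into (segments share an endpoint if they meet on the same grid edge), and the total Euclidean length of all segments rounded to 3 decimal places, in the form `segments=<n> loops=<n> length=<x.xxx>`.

cell (1,0): code 0100 → (1.641,1.000)–(2.000,0.707)
cell (1,1): code 1100 → (1.157,2.000)–(1.641,1.000)
cell (1,2): code 1100 → (1.340,3.000)–(1.157,2.000)
cell (1,3): code 1000 → (2.000,3.950)–(1.340,3.000)
cell (2,0): code 0110 → (2.000,0.707)–(3.000,0.517)
cell (2,3): code 1101 → (2.047,4.000)–(2.000,3.950)
cell (2,4): code 1000 → (3.000,4.831)–(2.047,4.000)
cell (3,0): code 0110 → (3.000,0.517)–(4.000,0.799)
cell (3,4): code 1101 → (3.372,5.000)–(3.000,4.831)
cell (3,5): code 1000 → (4.000,5.263)–(3.372,5.000)
cell (4,0): code 0010 → (4.000,0.799)–(4.856,1.000)
cell (4,1): code 0111 → (4.856,1.000)–(5.000,1.056)
cell (4,5): code 1001 → (5.000,5.018)–(4.000,5.263)
cell (5,0): code 0100 → (5.095,1.000)–(6.000,0.669)
cell (5,1): code 1110 → (5.000,1.056)–(5.095,1.000)
cell (5,3): code 1011 → (6.000,3.547)–(5.722,4.000)
cell (5,4): code 0011 → (5.722,4.000)–(5.021,5.000)
cell (5,5): code 0001 → (5.021,5.000)–(5.000,5.018)
cell (6,0): code 0110 → (6.000,0.669)–(7.000,0.423)
cell (6,2): code 1011 → (7.000,2.856)–(6.696,3.000)
cell (6,3): code 0001 → (6.696,3.000)–(6.000,3.547)
cell (7,0): code 0010 → (7.000,0.423)–(7.992,1.000)
cell (7,1): code 0111 → (7.992,1.000)–(8.000,1.882)
cell (7,2): code 1001 → (8.000,2.001)–(7.000,2.856)
cell (8,1): code 0010 → (8.000,1.882)–(8.001,2.000)
cell (8,2): code 0001 → (8.001,2.000)–(8.000,2.001)
total: 26 segments, chained into 1 closed loop(s), length Σ = 18.861152

segments=26 loops=1 length=18.861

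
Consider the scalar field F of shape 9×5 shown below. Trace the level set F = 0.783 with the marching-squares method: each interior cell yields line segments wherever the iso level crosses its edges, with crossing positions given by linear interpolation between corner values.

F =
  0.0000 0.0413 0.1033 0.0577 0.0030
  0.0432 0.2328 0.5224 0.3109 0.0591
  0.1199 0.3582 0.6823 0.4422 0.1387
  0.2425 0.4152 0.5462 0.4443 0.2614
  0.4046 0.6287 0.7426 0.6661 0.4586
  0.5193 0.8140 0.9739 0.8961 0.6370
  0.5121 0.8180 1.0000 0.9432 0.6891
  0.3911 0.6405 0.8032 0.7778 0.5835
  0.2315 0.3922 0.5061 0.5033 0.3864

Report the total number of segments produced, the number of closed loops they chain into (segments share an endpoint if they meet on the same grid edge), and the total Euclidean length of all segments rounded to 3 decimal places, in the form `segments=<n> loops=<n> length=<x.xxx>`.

cell (4,0): code 0100 → (4.833,1.000)–(5.000,0.895)
cell (4,1): code 1100 → (4.175,2.000)–(4.833,1.000)
cell (4,2): code 1100 → (4.508,3.000)–(4.175,2.000)
cell (4,3): code 1000 → (5.000,3.437)–(4.508,3.000)
cell (5,0): code 0110 → (5.000,0.895)–(6.000,0.886)
cell (5,3): code 1001 → (6.000,3.630)–(5.000,3.437)
cell (6,0): code 0010 → (6.000,0.886)–(6.197,1.000)
cell (6,1): code 0111 → (6.197,1.000)–(7.000,1.876)
cell (6,2): code 1011 → (7.000,2.795)–(6.969,3.000)
cell (6,3): code 0001 → (6.969,3.000)–(6.000,3.630)
cell (7,1): code 0010 → (7.000,1.876)–(7.068,2.000)
cell (7,2): code 0001 → (7.068,2.000)–(7.000,2.795)
total: 12 segments, chained into 1 closed loop(s), length Σ = 8.843712

segments=12 loops=1 length=8.844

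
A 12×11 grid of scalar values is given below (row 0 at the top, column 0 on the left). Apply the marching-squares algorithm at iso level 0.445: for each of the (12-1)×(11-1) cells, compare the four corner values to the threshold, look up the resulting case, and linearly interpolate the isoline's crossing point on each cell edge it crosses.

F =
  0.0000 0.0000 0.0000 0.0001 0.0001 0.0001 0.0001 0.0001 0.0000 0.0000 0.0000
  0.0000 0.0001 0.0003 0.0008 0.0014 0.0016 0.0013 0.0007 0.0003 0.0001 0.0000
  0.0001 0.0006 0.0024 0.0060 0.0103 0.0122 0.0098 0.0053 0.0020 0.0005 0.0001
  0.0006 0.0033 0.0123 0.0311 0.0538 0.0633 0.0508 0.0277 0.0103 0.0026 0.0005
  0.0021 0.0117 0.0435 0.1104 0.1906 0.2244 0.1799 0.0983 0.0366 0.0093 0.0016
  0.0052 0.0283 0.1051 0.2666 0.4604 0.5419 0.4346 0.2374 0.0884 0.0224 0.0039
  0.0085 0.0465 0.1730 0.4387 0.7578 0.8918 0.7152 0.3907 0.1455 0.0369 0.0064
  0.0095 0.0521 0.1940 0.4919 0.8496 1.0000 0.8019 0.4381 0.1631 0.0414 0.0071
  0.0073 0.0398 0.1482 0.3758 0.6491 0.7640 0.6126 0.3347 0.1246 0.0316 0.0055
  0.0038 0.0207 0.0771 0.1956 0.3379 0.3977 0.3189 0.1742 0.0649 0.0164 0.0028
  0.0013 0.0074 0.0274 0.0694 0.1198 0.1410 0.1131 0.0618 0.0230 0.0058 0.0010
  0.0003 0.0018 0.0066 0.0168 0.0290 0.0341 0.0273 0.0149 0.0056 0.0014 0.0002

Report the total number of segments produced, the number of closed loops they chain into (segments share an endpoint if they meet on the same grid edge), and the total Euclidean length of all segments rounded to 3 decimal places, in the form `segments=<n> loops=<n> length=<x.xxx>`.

cell (4,3): code 0100 → (4.943,4.000)–(5.000,3.921)
cell (4,4): code 1100 → (4.695,5.000)–(4.943,4.000)
cell (4,5): code 1000 → (5.000,5.903)–(4.695,5.000)
cell (5,3): code 0110 → (5.000,3.921)–(6.000,3.020)
cell (5,5): code 1101 → (5.037,6.000)–(5.000,5.903)
cell (5,6): code 1000 → (6.000,6.833)–(5.037,6.000)
cell (6,2): code 0100 → (6.118,3.000)–(7.000,2.843)
cell (6,3): code 1110 → (6.000,3.020)–(6.118,3.000)
cell (6,6): code 1001 → (7.000,6.981)–(6.000,6.833)
cell (7,2): code 0010 → (7.000,2.843)–(7.404,3.000)
cell (7,3): code 0111 → (7.404,3.000)–(8.000,3.253)
cell (7,6): code 1001 → (8.000,6.603)–(7.000,6.981)
cell (8,3): code 0010 → (8.000,3.253)–(8.656,4.000)
cell (8,4): code 0011 → (8.656,4.000)–(8.871,5.000)
cell (8,5): code 0011 → (8.871,5.000)–(8.571,6.000)
cell (8,6): code 0001 → (8.571,6.000)–(8.000,6.603)
total: 16 segments, chained into 1 closed loop(s), length Σ = 12.871940

segments=16 loops=1 length=12.872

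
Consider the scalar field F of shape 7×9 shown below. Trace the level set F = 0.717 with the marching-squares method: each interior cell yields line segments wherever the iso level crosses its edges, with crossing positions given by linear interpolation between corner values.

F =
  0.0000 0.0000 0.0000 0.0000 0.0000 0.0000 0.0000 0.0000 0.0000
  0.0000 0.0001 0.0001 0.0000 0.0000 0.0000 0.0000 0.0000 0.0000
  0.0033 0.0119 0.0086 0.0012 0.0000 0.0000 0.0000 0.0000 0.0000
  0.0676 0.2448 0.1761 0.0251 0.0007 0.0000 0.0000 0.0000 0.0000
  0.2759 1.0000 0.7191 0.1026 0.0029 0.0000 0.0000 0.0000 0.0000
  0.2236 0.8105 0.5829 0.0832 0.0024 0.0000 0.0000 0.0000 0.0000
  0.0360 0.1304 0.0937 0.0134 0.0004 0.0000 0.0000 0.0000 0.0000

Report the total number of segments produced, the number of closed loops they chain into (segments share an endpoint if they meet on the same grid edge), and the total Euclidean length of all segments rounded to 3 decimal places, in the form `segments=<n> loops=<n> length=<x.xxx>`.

cell (3,0): code 0100 → (3.625,1.000)–(4.000,0.609)
cell (3,1): code 1100 → (3.996,2.000)–(3.625,1.000)
cell (3,2): code 1000 → (4.000,2.003)–(3.996,2.000)
cell (4,0): code 0110 → (4.000,0.609)–(5.000,0.841)
cell (4,1): code 1011 → (5.000,1.411)–(4.015,2.000)
cell (4,2): code 0001 → (4.015,2.000)–(4.000,2.003)
cell (5,0): code 0010 → (5.000,0.841)–(5.137,1.000)
cell (5,1): code 0001 → (5.137,1.000)–(5.000,1.411)
total: 8 segments, chained into 1 closed loop(s), length Σ = 4.446449

segments=8 loops=1 length=4.446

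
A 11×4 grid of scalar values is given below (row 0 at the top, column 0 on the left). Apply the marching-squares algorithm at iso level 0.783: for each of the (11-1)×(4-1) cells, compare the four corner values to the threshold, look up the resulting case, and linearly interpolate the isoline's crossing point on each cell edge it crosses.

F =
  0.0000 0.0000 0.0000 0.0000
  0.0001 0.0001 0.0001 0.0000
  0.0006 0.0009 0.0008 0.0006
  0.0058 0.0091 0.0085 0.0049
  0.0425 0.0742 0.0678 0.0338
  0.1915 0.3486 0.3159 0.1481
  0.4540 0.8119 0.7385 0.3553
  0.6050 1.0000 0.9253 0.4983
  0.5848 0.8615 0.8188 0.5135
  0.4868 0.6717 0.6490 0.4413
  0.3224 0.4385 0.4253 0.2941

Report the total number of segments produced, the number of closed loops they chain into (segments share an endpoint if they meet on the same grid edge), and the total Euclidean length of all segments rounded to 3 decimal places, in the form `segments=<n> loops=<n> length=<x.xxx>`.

segments=10 loops=1 length=6.909

cell (5,0): code 0100 → (5.938,1.000)–(6.000,0.919)
cell (5,1): code 1000 → (6.000,1.394)–(5.938,1.000)
cell (6,0): code 0110 → (6.000,0.919)–(7.000,0.451)
cell (6,1): code 1101 → (6.238,2.000)–(6.000,1.394)
cell (6,2): code 1000 → (7.000,2.333)–(6.238,2.000)
cell (7,0): code 0110 → (7.000,0.451)–(8.000,0.716)
cell (7,2): code 1001 → (8.000,2.117)–(7.000,2.333)
cell (8,0): code 0010 → (8.000,0.716)–(8.414,1.000)
cell (8,1): code 0011 → (8.414,1.000)–(8.211,2.000)
cell (8,2): code 0001 → (8.211,2.000)–(8.000,2.117)
total: 10 segments, chained into 1 closed loop(s), length Σ = 6.908801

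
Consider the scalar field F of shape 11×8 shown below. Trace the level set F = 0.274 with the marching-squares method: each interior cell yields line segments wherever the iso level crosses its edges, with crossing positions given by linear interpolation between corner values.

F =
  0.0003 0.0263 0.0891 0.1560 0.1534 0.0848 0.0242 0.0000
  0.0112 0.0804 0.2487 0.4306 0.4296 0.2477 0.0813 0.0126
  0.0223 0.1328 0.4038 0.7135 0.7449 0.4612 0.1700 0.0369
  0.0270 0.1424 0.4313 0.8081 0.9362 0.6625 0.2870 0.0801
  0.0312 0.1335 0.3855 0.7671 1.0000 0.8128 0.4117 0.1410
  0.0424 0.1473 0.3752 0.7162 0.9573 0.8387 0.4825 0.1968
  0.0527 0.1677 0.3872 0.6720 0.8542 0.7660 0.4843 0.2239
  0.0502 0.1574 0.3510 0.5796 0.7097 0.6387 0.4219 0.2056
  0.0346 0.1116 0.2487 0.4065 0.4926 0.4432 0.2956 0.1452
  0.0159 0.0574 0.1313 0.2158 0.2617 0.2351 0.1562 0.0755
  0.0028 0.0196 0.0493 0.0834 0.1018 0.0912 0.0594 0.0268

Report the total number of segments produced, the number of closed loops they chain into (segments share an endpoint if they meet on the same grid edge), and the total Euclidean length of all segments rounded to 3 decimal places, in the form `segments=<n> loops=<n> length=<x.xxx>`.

cell (0,2): code 0100 → (0.430,3.000)–(1.000,2.139)
cell (0,3): code 1100 → (0.437,4.000)–(0.430,3.000)
cell (0,4): code 1000 → (1.000,4.855)–(0.437,4.000)
cell (1,1): code 0100 → (1.163,2.000)–(2.000,1.521)
cell (1,2): code 1110 → (1.000,2.139)–(1.163,2.000)
cell (1,4): code 1101 → (1.123,5.000)–(1.000,4.855)
cell (1,5): code 1000 → (2.000,5.643)–(1.123,5.000)
cell (2,1): code 0110 → (2.000,1.521)–(3.000,1.456)
cell (2,5): code 1101 → (2.889,6.000)–(2.000,5.643)
cell (2,6): code 1000 → (3.000,6.063)–(2.889,6.000)
cell (3,1): code 0110 → (3.000,1.456)–(4.000,1.558)
cell (3,6): code 1001 → (4.000,6.509)–(3.000,6.063)
cell (4,1): code 0110 → (4.000,1.558)–(5.000,1.556)
cell (4,6): code 1001 → (5.000,6.730)–(4.000,6.509)
cell (5,1): code 0110 → (5.000,1.556)–(6.000,1.484)
cell (5,6): code 1001 → (6.000,6.808)–(5.000,6.730)
cell (6,1): code 0110 → (6.000,1.484)–(7.000,1.602)
cell (6,6): code 1001 → (7.000,6.684)–(6.000,6.808)
cell (7,1): code 0010 → (7.000,1.602)–(7.753,2.000)
cell (7,2): code 0111 → (7.753,2.000)–(8.000,2.160)
cell (7,6): code 1001 → (8.000,6.144)–(7.000,6.684)
cell (8,2): code 0010 → (8.000,2.160)–(8.695,3.000)
cell (8,3): code 0011 → (8.695,3.000)–(8.947,4.000)
cell (8,4): code 0011 → (8.947,4.000)–(8.813,5.000)
cell (8,5): code 0011 → (8.813,5.000)–(8.155,6.000)
cell (8,6): code 0001 → (8.155,6.000)–(8.000,6.144)
total: 26 segments, chained into 1 closed loop(s), length Σ = 22.565886

segments=26 loops=1 length=22.566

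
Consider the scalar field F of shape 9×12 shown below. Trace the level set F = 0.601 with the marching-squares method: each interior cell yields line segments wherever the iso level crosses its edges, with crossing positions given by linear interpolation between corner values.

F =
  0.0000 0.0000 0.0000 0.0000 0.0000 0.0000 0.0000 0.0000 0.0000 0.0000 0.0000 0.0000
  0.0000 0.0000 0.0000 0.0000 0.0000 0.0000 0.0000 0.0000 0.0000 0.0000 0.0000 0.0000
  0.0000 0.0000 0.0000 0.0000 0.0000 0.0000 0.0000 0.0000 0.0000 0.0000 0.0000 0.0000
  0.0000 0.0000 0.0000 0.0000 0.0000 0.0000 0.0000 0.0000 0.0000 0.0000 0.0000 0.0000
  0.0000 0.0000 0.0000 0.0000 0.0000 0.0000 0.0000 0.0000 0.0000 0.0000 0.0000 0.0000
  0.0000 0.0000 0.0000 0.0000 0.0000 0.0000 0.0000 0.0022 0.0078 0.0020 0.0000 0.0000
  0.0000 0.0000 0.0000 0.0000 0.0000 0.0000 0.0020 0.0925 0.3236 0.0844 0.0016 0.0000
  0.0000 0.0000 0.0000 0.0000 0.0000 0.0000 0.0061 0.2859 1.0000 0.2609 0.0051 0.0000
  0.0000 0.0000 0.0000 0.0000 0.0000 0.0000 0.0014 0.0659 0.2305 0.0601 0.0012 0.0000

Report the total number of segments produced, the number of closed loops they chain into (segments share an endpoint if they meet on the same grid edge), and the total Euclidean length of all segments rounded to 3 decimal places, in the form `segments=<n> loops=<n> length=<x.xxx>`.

segments=4 loops=1 length=3.123

cell (6,7): code 0100 → (6.410,8.000)–(7.000,7.441)
cell (6,8): code 1000 → (7.000,8.540)–(6.410,8.000)
cell (7,7): code 0010 → (7.000,7.441)–(7.519,8.000)
cell (7,8): code 0001 → (7.519,8.000)–(7.000,8.540)
total: 4 segments, chained into 1 closed loop(s), length Σ = 3.122930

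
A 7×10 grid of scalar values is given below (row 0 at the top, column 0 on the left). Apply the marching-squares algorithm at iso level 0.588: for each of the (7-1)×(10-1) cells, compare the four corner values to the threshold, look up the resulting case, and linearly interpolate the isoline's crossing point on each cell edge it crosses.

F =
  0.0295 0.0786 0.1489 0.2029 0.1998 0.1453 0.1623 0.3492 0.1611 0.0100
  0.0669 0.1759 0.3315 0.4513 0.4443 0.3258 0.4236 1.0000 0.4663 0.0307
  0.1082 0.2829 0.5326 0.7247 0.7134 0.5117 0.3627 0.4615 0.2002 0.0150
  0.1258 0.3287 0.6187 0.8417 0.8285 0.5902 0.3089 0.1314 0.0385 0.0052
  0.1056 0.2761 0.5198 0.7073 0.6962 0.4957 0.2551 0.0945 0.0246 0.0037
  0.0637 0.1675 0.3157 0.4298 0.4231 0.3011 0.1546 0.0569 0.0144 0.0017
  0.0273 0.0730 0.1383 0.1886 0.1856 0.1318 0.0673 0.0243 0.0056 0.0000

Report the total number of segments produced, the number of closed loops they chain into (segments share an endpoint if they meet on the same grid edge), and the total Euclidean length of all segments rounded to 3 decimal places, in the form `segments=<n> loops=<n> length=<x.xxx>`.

cell (0,6): code 0100 → (0.367,7.000)–(1.000,6.285)
cell (0,7): code 1000 → (1.000,7.772)–(0.367,7.000)
cell (1,2): code 0100 → (1.500,3.000)–(2.000,2.288)
cell (1,3): code 1100 → (1.534,4.000)–(1.500,3.000)
cell (1,4): code 1000 → (2.000,4.622)–(1.534,4.000)
cell (1,6): code 0010 → (1.000,6.285)–(1.765,7.000)
cell (1,7): code 0001 → (1.765,7.000)–(1.000,7.772)
cell (2,1): code 0100 → (2.643,2.000)–(3.000,1.894)
cell (2,2): code 1110 → (2.000,2.288)–(2.643,2.000)
cell (2,4): code 1101 → (2.972,5.000)–(2.000,4.622)
cell (2,5): code 1000 → (3.000,5.008)–(2.972,5.000)
cell (3,1): code 0010 → (3.000,1.894)–(3.310,2.000)
cell (3,2): code 0111 → (3.310,2.000)–(4.000,2.364)
cell (3,4): code 1011 → (4.000,4.540)–(3.023,5.000)
cell (3,5): code 0001 → (3.023,5.000)–(3.000,5.008)
cell (4,2): code 0010 → (4.000,2.364)–(4.430,3.000)
cell (4,3): code 0011 → (4.430,3.000)–(4.396,4.000)
cell (4,4): code 0001 → (4.396,4.000)–(4.000,4.540)
total: 18 segments, chained into 2 closed loop(s), length Σ = 13.533344

segments=18 loops=2 length=13.533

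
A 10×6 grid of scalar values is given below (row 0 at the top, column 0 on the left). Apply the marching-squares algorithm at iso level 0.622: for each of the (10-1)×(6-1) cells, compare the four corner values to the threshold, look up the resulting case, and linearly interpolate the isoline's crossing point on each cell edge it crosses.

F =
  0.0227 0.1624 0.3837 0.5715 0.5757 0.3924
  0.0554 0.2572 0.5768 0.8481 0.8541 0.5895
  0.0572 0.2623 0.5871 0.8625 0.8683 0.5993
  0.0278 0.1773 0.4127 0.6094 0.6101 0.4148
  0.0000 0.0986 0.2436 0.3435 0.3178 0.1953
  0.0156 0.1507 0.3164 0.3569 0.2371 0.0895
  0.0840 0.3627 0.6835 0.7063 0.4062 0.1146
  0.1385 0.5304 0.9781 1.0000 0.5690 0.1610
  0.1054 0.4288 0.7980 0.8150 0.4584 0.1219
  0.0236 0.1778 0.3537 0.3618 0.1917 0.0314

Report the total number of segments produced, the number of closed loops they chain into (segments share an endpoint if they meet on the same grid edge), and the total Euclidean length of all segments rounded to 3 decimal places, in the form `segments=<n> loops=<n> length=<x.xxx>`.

segments=18 loops=2 length=17.365

cell (0,2): code 0100 → (0.183,3.000)–(1.000,2.167)
cell (0,3): code 1100 → (0.166,4.000)–(0.183,3.000)
cell (0,4): code 1000 → (1.000,4.877)–(0.166,4.000)
cell (1,2): code 0110 → (1.000,2.167)–(2.000,2.127)
cell (1,4): code 1001 → (2.000,4.916)–(1.000,4.877)
cell (2,2): code 0010 → (2.000,2.127)–(2.950,3.000)
cell (2,3): code 0011 → (2.950,3.000)–(2.954,4.000)
cell (2,4): code 0001 → (2.954,4.000)–(2.000,4.916)
cell (5,1): code 0100 → (5.832,2.000)–(6.000,1.808)
cell (5,2): code 1100 → (5.759,3.000)–(5.832,2.000)
cell (5,3): code 1000 → (6.000,3.281)–(5.759,3.000)
cell (6,1): code 0110 → (6.000,1.808)–(7.000,1.205)
cell (6,3): code 1001 → (7.000,3.877)–(6.000,3.281)
cell (7,1): code 0110 → (7.000,1.205)–(8.000,1.523)
cell (7,3): code 1001 → (8.000,3.541)–(7.000,3.877)
cell (8,1): code 0010 → (8.000,1.523)–(8.396,2.000)
cell (8,2): code 0011 → (8.396,2.000)–(8.426,3.000)
cell (8,3): code 0001 → (8.426,3.000)–(8.000,3.541)
total: 18 segments, chained into 2 closed loop(s), length Σ = 17.365237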